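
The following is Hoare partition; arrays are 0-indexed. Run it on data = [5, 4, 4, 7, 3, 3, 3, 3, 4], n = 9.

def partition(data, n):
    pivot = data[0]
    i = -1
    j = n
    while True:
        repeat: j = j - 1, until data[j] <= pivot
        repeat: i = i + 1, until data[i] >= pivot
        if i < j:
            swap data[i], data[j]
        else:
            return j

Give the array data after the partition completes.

[4, 4, 4, 3, 3, 3, 3, 7, 5]

pivot = data[0] = 5; i = -1, j = 9
j→8 (data[8]=4≤5), i→0 (data[0]=5≥5); i<j, swap → [4, 4, 4, 7, 3, 3, 3, 3, 5]
j→7 (data[7]=3≤5), i→3 (data[3]=7≥5); i<j, swap → [4, 4, 4, 3, 3, 3, 3, 7, 5]
j→6, i→7; i≥j, return j=6. data = [4, 4, 4, 3, 3, 3, 3, 7, 5]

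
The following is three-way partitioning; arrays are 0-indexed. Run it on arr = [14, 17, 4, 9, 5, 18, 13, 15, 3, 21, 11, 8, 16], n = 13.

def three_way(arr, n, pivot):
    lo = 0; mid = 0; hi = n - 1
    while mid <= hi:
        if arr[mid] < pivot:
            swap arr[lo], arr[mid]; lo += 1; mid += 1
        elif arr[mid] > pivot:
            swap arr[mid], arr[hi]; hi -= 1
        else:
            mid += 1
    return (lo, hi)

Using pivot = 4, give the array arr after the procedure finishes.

[3, 4, 9, 5, 18, 13, 15, 17, 21, 11, 8, 16, 14]

pivot = 4; lo=0, mid=0, hi=12
arr[mid]=14>4: swap arr[0],arr[12]; hi=11 → [16, 17, 4, 9, 5, 18, 13, 15, 3, 21, 11, 8, 14]
arr[mid]=16>4: swap arr[0],arr[11]; hi=10 → [8, 17, 4, 9, 5, 18, 13, 15, 3, 21, 11, 16, 14]
arr[mid]=8>4: swap arr[0],arr[10]; hi=9 → [11, 17, 4, 9, 5, 18, 13, 15, 3, 21, 8, 16, 14]
arr[mid]=11>4: swap arr[0],arr[9]; hi=8 → [21, 17, 4, 9, 5, 18, 13, 15, 3, 11, 8, 16, 14]
arr[mid]=21>4: swap arr[0],arr[8]; hi=7 → [3, 17, 4, 9, 5, 18, 13, 15, 21, 11, 8, 16, 14]
arr[mid]=3<4: swap arr[0],arr[0]; lo=1,mid=1 → [3, 17, 4, 9, 5, 18, 13, 15, 21, 11, 8, 16, 14]
arr[mid]=17>4: swap arr[1],arr[7]; hi=6 → [3, 15, 4, 9, 5, 18, 13, 17, 21, 11, 8, 16, 14]
arr[mid]=15>4: swap arr[1],arr[6]; hi=5 → [3, 13, 4, 9, 5, 18, 15, 17, 21, 11, 8, 16, 14]
arr[mid]=13>4: swap arr[1],arr[5]; hi=4 → [3, 18, 4, 9, 5, 13, 15, 17, 21, 11, 8, 16, 14]
arr[mid]=18>4: swap arr[1],arr[4]; hi=3 → [3, 5, 4, 9, 18, 13, 15, 17, 21, 11, 8, 16, 14]
arr[mid]=5>4: swap arr[1],arr[3]; hi=2 → [3, 9, 4, 5, 18, 13, 15, 17, 21, 11, 8, 16, 14]
arr[mid]=9>4: swap arr[1],arr[2]; hi=1 → [3, 4, 9, 5, 18, 13, 15, 17, 21, 11, 8, 16, 14]
arr[mid]=4=4: mid=2
end: lo=1, hi=1; arr = [3, 4, 9, 5, 18, 13, 15, 17, 21, 11, 8, 16, 14]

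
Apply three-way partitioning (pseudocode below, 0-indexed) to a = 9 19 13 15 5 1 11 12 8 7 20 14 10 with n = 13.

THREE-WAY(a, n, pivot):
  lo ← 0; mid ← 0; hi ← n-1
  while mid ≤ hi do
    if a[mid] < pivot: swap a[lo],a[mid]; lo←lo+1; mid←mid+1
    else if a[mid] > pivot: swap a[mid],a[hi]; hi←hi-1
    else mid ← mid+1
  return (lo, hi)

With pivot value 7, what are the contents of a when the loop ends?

pivot = 7; lo=0, mid=0, hi=12
a[mid]=9>7: swap a[0],a[12]; hi=11 → 10 19 13 15 5 1 11 12 8 7 20 14 9
a[mid]=10>7: swap a[0],a[11]; hi=10 → 14 19 13 15 5 1 11 12 8 7 20 10 9
a[mid]=14>7: swap a[0],a[10]; hi=9 → 20 19 13 15 5 1 11 12 8 7 14 10 9
a[mid]=20>7: swap a[0],a[9]; hi=8 → 7 19 13 15 5 1 11 12 8 20 14 10 9
a[mid]=7=7: mid=1
a[mid]=19>7: swap a[1],a[8]; hi=7 → 7 8 13 15 5 1 11 12 19 20 14 10 9
a[mid]=8>7: swap a[1],a[7]; hi=6 → 7 12 13 15 5 1 11 8 19 20 14 10 9
a[mid]=12>7: swap a[1],a[6]; hi=5 → 7 11 13 15 5 1 12 8 19 20 14 10 9
a[mid]=11>7: swap a[1],a[5]; hi=4 → 7 1 13 15 5 11 12 8 19 20 14 10 9
a[mid]=1<7: swap a[0],a[1]; lo=1,mid=2 → 1 7 13 15 5 11 12 8 19 20 14 10 9
a[mid]=13>7: swap a[2],a[4]; hi=3 → 1 7 5 15 13 11 12 8 19 20 14 10 9
a[mid]=5<7: swap a[1],a[2]; lo=2,mid=3 → 1 5 7 15 13 11 12 8 19 20 14 10 9
a[mid]=15>7: swap a[3],a[3]; hi=2 → 1 5 7 15 13 11 12 8 19 20 14 10 9
end: lo=2, hi=2; a = 1 5 7 15 13 11 12 8 19 20 14 10 9

1 5 7 15 13 11 12 8 19 20 14 10 9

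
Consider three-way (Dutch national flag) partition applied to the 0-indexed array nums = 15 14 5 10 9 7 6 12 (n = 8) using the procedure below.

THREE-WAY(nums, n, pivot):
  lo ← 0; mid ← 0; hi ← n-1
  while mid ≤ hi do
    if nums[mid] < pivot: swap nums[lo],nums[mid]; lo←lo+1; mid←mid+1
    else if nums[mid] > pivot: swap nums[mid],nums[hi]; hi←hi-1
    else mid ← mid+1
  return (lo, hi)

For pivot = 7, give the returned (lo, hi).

(2, 2)

pivot = 7; lo=0, mid=0, hi=7
nums[mid]=15>7: swap nums[0],nums[7]; hi=6 → 12 14 5 10 9 7 6 15
nums[mid]=12>7: swap nums[0],nums[6]; hi=5 → 6 14 5 10 9 7 12 15
nums[mid]=6<7: swap nums[0],nums[0]; lo=1,mid=1 → 6 14 5 10 9 7 12 15
nums[mid]=14>7: swap nums[1],nums[5]; hi=4 → 6 7 5 10 9 14 12 15
nums[mid]=7=7: mid=2
nums[mid]=5<7: swap nums[1],nums[2]; lo=2,mid=3 → 6 5 7 10 9 14 12 15
nums[mid]=10>7: swap nums[3],nums[4]; hi=3 → 6 5 7 9 10 14 12 15
nums[mid]=9>7: swap nums[3],nums[3]; hi=2 → 6 5 7 9 10 14 12 15
end: lo=2, hi=2; nums = 6 5 7 9 10 14 12 15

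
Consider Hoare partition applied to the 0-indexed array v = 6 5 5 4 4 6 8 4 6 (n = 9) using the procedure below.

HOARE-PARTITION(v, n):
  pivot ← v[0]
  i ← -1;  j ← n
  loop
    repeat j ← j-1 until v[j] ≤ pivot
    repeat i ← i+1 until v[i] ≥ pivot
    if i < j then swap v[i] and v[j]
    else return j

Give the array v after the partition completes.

pivot = v[0] = 6; i = -1, j = 9
j→8 (v[8]=6≤6), i→0 (v[0]=6≥6); i<j, swap → 6 5 5 4 4 6 8 4 6
j→7 (v[7]=4≤6), i→5 (v[5]=6≥6); i<j, swap → 6 5 5 4 4 4 8 6 6
j→5, i→6; i≥j, return j=5. v = 6 5 5 4 4 4 8 6 6

6 5 5 4 4 4 8 6 6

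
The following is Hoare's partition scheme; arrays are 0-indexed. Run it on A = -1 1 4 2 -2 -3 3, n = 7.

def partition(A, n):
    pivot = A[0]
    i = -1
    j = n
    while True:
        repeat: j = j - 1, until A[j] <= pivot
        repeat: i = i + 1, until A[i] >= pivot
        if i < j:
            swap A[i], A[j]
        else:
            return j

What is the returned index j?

1

pivot = A[0] = -1; i = -1, j = 7
j→5 (A[5]=-3≤-1), i→0 (A[0]=-1≥-1); i<j, swap → -3 1 4 2 -2 -1 3
j→4 (A[4]=-2≤-1), i→1 (A[1]=1≥-1); i<j, swap → -3 -2 4 2 1 -1 3
j→1, i→2; i≥j, return j=1. A = -3 -2 4 2 1 -1 3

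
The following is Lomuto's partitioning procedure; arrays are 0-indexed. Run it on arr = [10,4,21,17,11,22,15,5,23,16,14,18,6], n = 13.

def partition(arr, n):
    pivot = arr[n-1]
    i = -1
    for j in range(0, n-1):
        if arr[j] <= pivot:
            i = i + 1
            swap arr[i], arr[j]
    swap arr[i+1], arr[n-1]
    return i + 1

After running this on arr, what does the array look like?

pivot = arr[12] = 6; i = -1
j=0: arr[0]=10 > 6 → no swap
j=1: arr[1]=4 ≤ 6 → i=0, swap arr[0],arr[1] → [4,10,21,17,11,22,15,5,23,16,14,18,6]
j=2: arr[2]=21 > 6 → no swap
j=3: arr[3]=17 > 6 → no swap
j=4: arr[4]=11 > 6 → no swap
j=5: arr[5]=22 > 6 → no swap
j=6: arr[6]=15 > 6 → no swap
j=7: arr[7]=5 ≤ 6 → i=1, swap arr[1],arr[7] → [4,5,21,17,11,22,15,10,23,16,14,18,6]
j=8: arr[8]=23 > 6 → no swap
j=9: arr[9]=16 > 6 → no swap
j=10: arr[10]=14 > 6 → no swap
j=11: arr[11]=18 > 6 → no swap
final swap arr[2],arr[12] → [4,5,6,17,11,22,15,10,23,16,14,18,21]; return 2

[4,5,6,17,11,22,15,10,23,16,14,18,21]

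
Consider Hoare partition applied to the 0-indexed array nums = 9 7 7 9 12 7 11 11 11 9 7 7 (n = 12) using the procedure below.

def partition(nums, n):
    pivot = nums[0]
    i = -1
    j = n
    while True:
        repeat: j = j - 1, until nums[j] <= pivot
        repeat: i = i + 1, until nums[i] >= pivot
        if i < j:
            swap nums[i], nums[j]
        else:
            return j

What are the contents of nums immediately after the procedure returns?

pivot=9
j stops at 11 (7), i stops at 0 (9); swap ⇒ 7 7 7 9 12 7 11 11 11 9 7 9
j stops at 10 (7), i stops at 3 (9); swap ⇒ 7 7 7 7 12 7 11 11 11 9 9 9
j stops at 9 (9), i stops at 4 (12); swap ⇒ 7 7 7 7 9 7 11 11 11 12 9 9
j stops at 5, i stops at 6; i≥j ⇒ return 5. nums=7 7 7 7 9 7 11 11 11 12 9 9

7 7 7 7 9 7 11 11 11 12 9 9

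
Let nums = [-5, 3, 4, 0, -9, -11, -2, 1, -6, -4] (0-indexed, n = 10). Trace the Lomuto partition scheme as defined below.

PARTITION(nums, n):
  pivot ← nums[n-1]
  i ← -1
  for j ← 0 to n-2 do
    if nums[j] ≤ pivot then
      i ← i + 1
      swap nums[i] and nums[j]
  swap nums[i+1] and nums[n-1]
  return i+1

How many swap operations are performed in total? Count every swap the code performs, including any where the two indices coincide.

pivot = nums[9] = -4; i = -1
j=0: nums[0]=-5 ≤ -4 → i=0, swap nums[0],nums[0] (no change) → [-5, 3, 4, 0, -9, -11, -2, 1, -6, -4]
j=1: nums[1]=3 > -4 → no swap
j=2: nums[2]=4 > -4 → no swap
j=3: nums[3]=0 > -4 → no swap
j=4: nums[4]=-9 ≤ -4 → i=1, swap nums[1],nums[4] → [-5, -9, 4, 0, 3, -11, -2, 1, -6, -4]
j=5: nums[5]=-11 ≤ -4 → i=2, swap nums[2],nums[5] → [-5, -9, -11, 0, 3, 4, -2, 1, -6, -4]
j=6: nums[6]=-2 > -4 → no swap
j=7: nums[7]=1 > -4 → no swap
j=8: nums[8]=-6 ≤ -4 → i=3, swap nums[3],nums[8] → [-5, -9, -11, -6, 3, 4, -2, 1, 0, -4]
final swap nums[4],nums[9] → [-5, -9, -11, -6, -4, 4, -2, 1, 0, 3]; return 4

5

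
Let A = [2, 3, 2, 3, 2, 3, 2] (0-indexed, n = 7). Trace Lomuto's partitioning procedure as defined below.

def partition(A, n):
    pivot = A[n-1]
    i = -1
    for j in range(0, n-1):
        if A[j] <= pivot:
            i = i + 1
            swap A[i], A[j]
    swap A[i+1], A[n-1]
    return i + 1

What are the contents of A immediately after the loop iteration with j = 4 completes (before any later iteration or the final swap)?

pivot = A[6] = 2; i = -1
j=0: A[0]=2 ≤ 2 → i=0, swap A[0],A[0] (no change) → [2, 3, 2, 3, 2, 3, 2]
j=1: A[1]=3 > 2 → no swap
j=2: A[2]=2 ≤ 2 → i=1, swap A[1],A[2] → [2, 2, 3, 3, 2, 3, 2]
j=3: A[3]=3 > 2 → no swap
j=4: A[4]=2 ≤ 2 → i=2, swap A[2],A[4] → [2, 2, 2, 3, 3, 3, 2]
(after j=4) A = [2, 2, 2, 3, 3, 3, 2]

[2, 2, 2, 3, 3, 3, 2]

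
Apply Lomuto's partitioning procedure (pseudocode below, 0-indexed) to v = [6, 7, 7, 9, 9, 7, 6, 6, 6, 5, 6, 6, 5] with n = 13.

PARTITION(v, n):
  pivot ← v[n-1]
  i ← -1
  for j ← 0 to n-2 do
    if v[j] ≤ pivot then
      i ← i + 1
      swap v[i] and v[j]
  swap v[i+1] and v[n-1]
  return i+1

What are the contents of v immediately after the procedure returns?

[5, 5, 7, 9, 9, 7, 6, 6, 6, 6, 6, 6, 7]

pivot=5, i=-1
j=0: 6>5, skip
j=1: 7>5, skip
j=2: 7>5, skip
j=3: 9>5, skip
j=4: 9>5, skip
j=5: 7>5, skip
j=6: 6>5, skip
j=7: 6>5, skip
j=8: 6>5, skip
j=9: 5≤5, i=0, swap(0,9) ⇒ [5, 7, 7, 9, 9, 7, 6, 6, 6, 6, 6, 6, 5]
j=10: 6>5, skip
j=11: 6>5, skip
swap(1,12) ⇒ [5, 5, 7, 9, 9, 7, 6, 6, 6, 6, 6, 6, 7]; return 1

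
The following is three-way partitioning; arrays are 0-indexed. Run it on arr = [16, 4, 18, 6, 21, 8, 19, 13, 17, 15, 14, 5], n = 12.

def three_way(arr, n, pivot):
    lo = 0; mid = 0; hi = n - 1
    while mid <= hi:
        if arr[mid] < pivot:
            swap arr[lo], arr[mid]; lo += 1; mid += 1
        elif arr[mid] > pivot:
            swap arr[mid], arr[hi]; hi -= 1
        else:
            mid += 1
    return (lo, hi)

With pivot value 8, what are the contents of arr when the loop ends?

[5, 4, 6, 8, 21, 19, 13, 17, 15, 14, 18, 16]

lo=0 mid=0 hi=11
16>8: swap(0,11), hi=10 ⇒ [5, 4, 18, 6, 21, 8, 19, 13, 17, 15, 14, 16]
5<8: swap(0,0), lo=1 mid=1 ⇒ [5, 4, 18, 6, 21, 8, 19, 13, 17, 15, 14, 16]
4<8: swap(1,1), lo=2 mid=2 ⇒ [5, 4, 18, 6, 21, 8, 19, 13, 17, 15, 14, 16]
18>8: swap(2,10), hi=9 ⇒ [5, 4, 14, 6, 21, 8, 19, 13, 17, 15, 18, 16]
14>8: swap(2,9), hi=8 ⇒ [5, 4, 15, 6, 21, 8, 19, 13, 17, 14, 18, 16]
15>8: swap(2,8), hi=7 ⇒ [5, 4, 17, 6, 21, 8, 19, 13, 15, 14, 18, 16]
17>8: swap(2,7), hi=6 ⇒ [5, 4, 13, 6, 21, 8, 19, 17, 15, 14, 18, 16]
13>8: swap(2,6), hi=5 ⇒ [5, 4, 19, 6, 21, 8, 13, 17, 15, 14, 18, 16]
19>8: swap(2,5), hi=4 ⇒ [5, 4, 8, 6, 21, 19, 13, 17, 15, 14, 18, 16]
8=8: mid=3
6<8: swap(2,3), lo=3 mid=4 ⇒ [5, 4, 6, 8, 21, 19, 13, 17, 15, 14, 18, 16]
21>8: swap(4,4), hi=3 ⇒ [5, 4, 6, 8, 21, 19, 13, 17, 15, 14, 18, 16]
done. lo=3 hi=3; arr=[5, 4, 6, 8, 21, 19, 13, 17, 15, 14, 18, 16]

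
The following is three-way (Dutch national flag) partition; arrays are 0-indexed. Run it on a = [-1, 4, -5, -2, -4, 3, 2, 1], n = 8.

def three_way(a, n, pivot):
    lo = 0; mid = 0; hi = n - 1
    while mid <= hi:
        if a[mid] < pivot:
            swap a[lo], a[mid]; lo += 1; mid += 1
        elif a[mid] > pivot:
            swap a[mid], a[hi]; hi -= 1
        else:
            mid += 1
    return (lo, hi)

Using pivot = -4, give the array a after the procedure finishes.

[-5, -4, -2, 4, 3, 2, 1, -1]

lo=0 mid=0 hi=7
-1>-4: swap(0,7), hi=6 ⇒ [1, 4, -5, -2, -4, 3, 2, -1]
1>-4: swap(0,6), hi=5 ⇒ [2, 4, -5, -2, -4, 3, 1, -1]
2>-4: swap(0,5), hi=4 ⇒ [3, 4, -5, -2, -4, 2, 1, -1]
3>-4: swap(0,4), hi=3 ⇒ [-4, 4, -5, -2, 3, 2, 1, -1]
-4=-4: mid=1
4>-4: swap(1,3), hi=2 ⇒ [-4, -2, -5, 4, 3, 2, 1, -1]
-2>-4: swap(1,2), hi=1 ⇒ [-4, -5, -2, 4, 3, 2, 1, -1]
-5<-4: swap(0,1), lo=1 mid=2 ⇒ [-5, -4, -2, 4, 3, 2, 1, -1]
done. lo=1 hi=1; a=[-5, -4, -2, 4, 3, 2, 1, -1]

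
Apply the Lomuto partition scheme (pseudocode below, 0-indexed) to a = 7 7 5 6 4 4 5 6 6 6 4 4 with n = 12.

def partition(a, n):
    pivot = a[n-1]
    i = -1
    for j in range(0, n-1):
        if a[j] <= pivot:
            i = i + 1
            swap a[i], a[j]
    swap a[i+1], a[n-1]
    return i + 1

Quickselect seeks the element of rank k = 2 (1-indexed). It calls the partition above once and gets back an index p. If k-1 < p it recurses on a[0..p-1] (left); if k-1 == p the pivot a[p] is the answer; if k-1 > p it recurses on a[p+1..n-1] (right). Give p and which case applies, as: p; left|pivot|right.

3; left

pivot = a[11] = 4; i = -1
j=0: a[0]=7 > 4 → no swap
j=1: a[1]=7 > 4 → no swap
j=2: a[2]=5 > 4 → no swap
j=3: a[3]=6 > 4 → no swap
j=4: a[4]=4 ≤ 4 → i=0, swap a[0],a[4] → 4 7 5 6 7 4 5 6 6 6 4 4
j=5: a[5]=4 ≤ 4 → i=1, swap a[1],a[5] → 4 4 5 6 7 7 5 6 6 6 4 4
j=6: a[6]=5 > 4 → no swap
j=7: a[7]=6 > 4 → no swap
j=8: a[8]=6 > 4 → no swap
j=9: a[9]=6 > 4 → no swap
j=10: a[10]=4 ≤ 4 → i=2, swap a[2],a[10] → 4 4 4 6 7 7 5 6 6 6 5 4
final swap a[3],a[11] → 4 4 4 4 7 7 5 6 6 6 5 6; return 3
p = 3; k-1 = 1 < 3 ⇒ left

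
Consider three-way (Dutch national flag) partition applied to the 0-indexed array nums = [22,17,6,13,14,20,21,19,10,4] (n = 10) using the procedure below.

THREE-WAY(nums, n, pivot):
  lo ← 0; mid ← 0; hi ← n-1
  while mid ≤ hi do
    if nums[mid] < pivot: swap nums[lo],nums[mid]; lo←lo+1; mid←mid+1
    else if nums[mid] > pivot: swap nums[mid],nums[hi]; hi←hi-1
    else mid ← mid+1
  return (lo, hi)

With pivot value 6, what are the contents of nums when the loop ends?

[4,6,13,14,20,21,19,10,17,22]

pivot = 6; lo=0, mid=0, hi=9
nums[mid]=22>6: swap nums[0],nums[9]; hi=8 → [4,17,6,13,14,20,21,19,10,22]
nums[mid]=4<6: swap nums[0],nums[0]; lo=1,mid=1 → [4,17,6,13,14,20,21,19,10,22]
nums[mid]=17>6: swap nums[1],nums[8]; hi=7 → [4,10,6,13,14,20,21,19,17,22]
nums[mid]=10>6: swap nums[1],nums[7]; hi=6 → [4,19,6,13,14,20,21,10,17,22]
nums[mid]=19>6: swap nums[1],nums[6]; hi=5 → [4,21,6,13,14,20,19,10,17,22]
nums[mid]=21>6: swap nums[1],nums[5]; hi=4 → [4,20,6,13,14,21,19,10,17,22]
nums[mid]=20>6: swap nums[1],nums[4]; hi=3 → [4,14,6,13,20,21,19,10,17,22]
nums[mid]=14>6: swap nums[1],nums[3]; hi=2 → [4,13,6,14,20,21,19,10,17,22]
nums[mid]=13>6: swap nums[1],nums[2]; hi=1 → [4,6,13,14,20,21,19,10,17,22]
nums[mid]=6=6: mid=2
end: lo=1, hi=1; nums = [4,6,13,14,20,21,19,10,17,22]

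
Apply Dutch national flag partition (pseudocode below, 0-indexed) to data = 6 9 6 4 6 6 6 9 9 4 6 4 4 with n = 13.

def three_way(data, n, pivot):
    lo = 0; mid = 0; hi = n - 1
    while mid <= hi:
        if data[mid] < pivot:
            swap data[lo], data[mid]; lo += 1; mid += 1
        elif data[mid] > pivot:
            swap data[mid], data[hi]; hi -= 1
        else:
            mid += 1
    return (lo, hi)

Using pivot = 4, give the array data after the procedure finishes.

4 4 4 4 6 6 9 9 6 6 6 9 6

lo=0 mid=0 hi=12
6>4: swap(0,12), hi=11 ⇒ 4 9 6 4 6 6 6 9 9 4 6 4 6
4=4: mid=1
9>4: swap(1,11), hi=10 ⇒ 4 4 6 4 6 6 6 9 9 4 6 9 6
4=4: mid=2
6>4: swap(2,10), hi=9 ⇒ 4 4 6 4 6 6 6 9 9 4 6 9 6
6>4: swap(2,9), hi=8 ⇒ 4 4 4 4 6 6 6 9 9 6 6 9 6
4=4: mid=3
4=4: mid=4
6>4: swap(4,8), hi=7 ⇒ 4 4 4 4 9 6 6 9 6 6 6 9 6
9>4: swap(4,7), hi=6 ⇒ 4 4 4 4 9 6 6 9 6 6 6 9 6
9>4: swap(4,6), hi=5 ⇒ 4 4 4 4 6 6 9 9 6 6 6 9 6
6>4: swap(4,5), hi=4 ⇒ 4 4 4 4 6 6 9 9 6 6 6 9 6
6>4: swap(4,4), hi=3 ⇒ 4 4 4 4 6 6 9 9 6 6 6 9 6
done. lo=0 hi=3; data=4 4 4 4 6 6 9 9 6 6 6 9 6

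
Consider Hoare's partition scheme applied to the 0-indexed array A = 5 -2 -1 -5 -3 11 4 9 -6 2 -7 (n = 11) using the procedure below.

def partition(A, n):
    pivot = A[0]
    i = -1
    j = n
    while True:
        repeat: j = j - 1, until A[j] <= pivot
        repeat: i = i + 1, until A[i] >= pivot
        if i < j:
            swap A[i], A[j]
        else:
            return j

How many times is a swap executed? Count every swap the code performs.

3

pivot=5
j stops at 10 (-7), i stops at 0 (5); swap ⇒ -7 -2 -1 -5 -3 11 4 9 -6 2 5
j stops at 9 (2), i stops at 5 (11); swap ⇒ -7 -2 -1 -5 -3 2 4 9 -6 11 5
j stops at 8 (-6), i stops at 7 (9); swap ⇒ -7 -2 -1 -5 -3 2 4 -6 9 11 5
j stops at 7, i stops at 8; i≥j ⇒ return 7. A=-7 -2 -1 -5 -3 2 4 -6 9 11 5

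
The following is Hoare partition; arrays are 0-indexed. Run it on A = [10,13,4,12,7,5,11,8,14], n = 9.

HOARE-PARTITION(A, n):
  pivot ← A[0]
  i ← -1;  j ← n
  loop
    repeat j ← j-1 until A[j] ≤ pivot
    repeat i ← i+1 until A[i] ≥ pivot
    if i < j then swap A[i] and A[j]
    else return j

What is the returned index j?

pivot = A[0] = 10; i = -1, j = 9
j→7 (A[7]=8≤10), i→0 (A[0]=10≥10); i<j, swap → [8,13,4,12,7,5,11,10,14]
j→5 (A[5]=5≤10), i→1 (A[1]=13≥10); i<j, swap → [8,5,4,12,7,13,11,10,14]
j→4 (A[4]=7≤10), i→3 (A[3]=12≥10); i<j, swap → [8,5,4,7,12,13,11,10,14]
j→3, i→4; i≥j, return j=3. A = [8,5,4,7,12,13,11,10,14]

3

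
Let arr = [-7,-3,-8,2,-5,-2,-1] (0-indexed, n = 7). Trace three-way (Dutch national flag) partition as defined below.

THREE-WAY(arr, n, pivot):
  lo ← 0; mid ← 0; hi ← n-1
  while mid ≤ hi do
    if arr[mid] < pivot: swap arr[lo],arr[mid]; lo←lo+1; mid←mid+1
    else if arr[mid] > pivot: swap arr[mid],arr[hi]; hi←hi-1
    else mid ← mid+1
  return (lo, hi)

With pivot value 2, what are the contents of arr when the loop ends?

pivot = 2; lo=0, mid=0, hi=6
arr[mid]=-7<2: swap arr[0],arr[0]; lo=1,mid=1 → [-7,-3,-8,2,-5,-2,-1]
arr[mid]=-3<2: swap arr[1],arr[1]; lo=2,mid=2 → [-7,-3,-8,2,-5,-2,-1]
arr[mid]=-8<2: swap arr[2],arr[2]; lo=3,mid=3 → [-7,-3,-8,2,-5,-2,-1]
arr[mid]=2=2: mid=4
arr[mid]=-5<2: swap arr[3],arr[4]; lo=4,mid=5 → [-7,-3,-8,-5,2,-2,-1]
arr[mid]=-2<2: swap arr[4],arr[5]; lo=5,mid=6 → [-7,-3,-8,-5,-2,2,-1]
arr[mid]=-1<2: swap arr[5],arr[6]; lo=6,mid=7 → [-7,-3,-8,-5,-2,-1,2]
end: lo=6, hi=6; arr = [-7,-3,-8,-5,-2,-1,2]

[-7,-3,-8,-5,-2,-1,2]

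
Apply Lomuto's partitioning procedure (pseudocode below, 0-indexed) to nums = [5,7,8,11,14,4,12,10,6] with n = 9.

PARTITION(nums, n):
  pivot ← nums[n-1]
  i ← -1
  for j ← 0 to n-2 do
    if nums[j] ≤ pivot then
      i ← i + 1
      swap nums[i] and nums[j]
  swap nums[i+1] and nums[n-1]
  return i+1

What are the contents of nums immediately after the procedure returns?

[5,4,6,11,14,7,12,10,8]

pivot = nums[8] = 6; i = -1
j=0: nums[0]=5 ≤ 6 → i=0, swap nums[0],nums[0] (no change) → [5,7,8,11,14,4,12,10,6]
j=1: nums[1]=7 > 6 → no swap
j=2: nums[2]=8 > 6 → no swap
j=3: nums[3]=11 > 6 → no swap
j=4: nums[4]=14 > 6 → no swap
j=5: nums[5]=4 ≤ 6 → i=1, swap nums[1],nums[5] → [5,4,8,11,14,7,12,10,6]
j=6: nums[6]=12 > 6 → no swap
j=7: nums[7]=10 > 6 → no swap
final swap nums[2],nums[8] → [5,4,6,11,14,7,12,10,8]; return 2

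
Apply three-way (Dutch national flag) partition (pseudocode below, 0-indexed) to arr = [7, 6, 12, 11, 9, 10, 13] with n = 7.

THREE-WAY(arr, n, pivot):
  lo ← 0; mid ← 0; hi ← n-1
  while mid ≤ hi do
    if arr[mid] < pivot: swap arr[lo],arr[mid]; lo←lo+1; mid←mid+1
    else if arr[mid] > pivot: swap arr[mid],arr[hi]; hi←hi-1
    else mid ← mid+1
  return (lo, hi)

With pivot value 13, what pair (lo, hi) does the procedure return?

(6, 6)

pivot = 13; lo=0, mid=0, hi=6
arr[mid]=7<13: swap arr[0],arr[0]; lo=1,mid=1 → [7, 6, 12, 11, 9, 10, 13]
arr[mid]=6<13: swap arr[1],arr[1]; lo=2,mid=2 → [7, 6, 12, 11, 9, 10, 13]
arr[mid]=12<13: swap arr[2],arr[2]; lo=3,mid=3 → [7, 6, 12, 11, 9, 10, 13]
arr[mid]=11<13: swap arr[3],arr[3]; lo=4,mid=4 → [7, 6, 12, 11, 9, 10, 13]
arr[mid]=9<13: swap arr[4],arr[4]; lo=5,mid=5 → [7, 6, 12, 11, 9, 10, 13]
arr[mid]=10<13: swap arr[5],arr[5]; lo=6,mid=6 → [7, 6, 12, 11, 9, 10, 13]
arr[mid]=13=13: mid=7
end: lo=6, hi=6; arr = [7, 6, 12, 11, 9, 10, 13]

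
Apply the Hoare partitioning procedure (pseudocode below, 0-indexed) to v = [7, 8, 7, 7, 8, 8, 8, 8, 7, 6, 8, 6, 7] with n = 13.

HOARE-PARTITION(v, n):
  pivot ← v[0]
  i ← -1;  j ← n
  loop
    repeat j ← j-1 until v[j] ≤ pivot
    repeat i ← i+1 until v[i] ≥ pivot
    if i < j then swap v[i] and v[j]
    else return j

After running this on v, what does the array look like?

[7, 6, 6, 7, 8, 8, 8, 8, 7, 7, 8, 8, 7]

pivot = v[0] = 7; i = -1, j = 13
j→12 (v[12]=7≤7), i→0 (v[0]=7≥7); i<j, swap → [7, 8, 7, 7, 8, 8, 8, 8, 7, 6, 8, 6, 7]
j→11 (v[11]=6≤7), i→1 (v[1]=8≥7); i<j, swap → [7, 6, 7, 7, 8, 8, 8, 8, 7, 6, 8, 8, 7]
j→9 (v[9]=6≤7), i→2 (v[2]=7≥7); i<j, swap → [7, 6, 6, 7, 8, 8, 8, 8, 7, 7, 8, 8, 7]
j→8 (v[8]=7≤7), i→3 (v[3]=7≥7); i<j, swap → [7, 6, 6, 7, 8, 8, 8, 8, 7, 7, 8, 8, 7]
j→3, i→4; i≥j, return j=3. v = [7, 6, 6, 7, 8, 8, 8, 8, 7, 7, 8, 8, 7]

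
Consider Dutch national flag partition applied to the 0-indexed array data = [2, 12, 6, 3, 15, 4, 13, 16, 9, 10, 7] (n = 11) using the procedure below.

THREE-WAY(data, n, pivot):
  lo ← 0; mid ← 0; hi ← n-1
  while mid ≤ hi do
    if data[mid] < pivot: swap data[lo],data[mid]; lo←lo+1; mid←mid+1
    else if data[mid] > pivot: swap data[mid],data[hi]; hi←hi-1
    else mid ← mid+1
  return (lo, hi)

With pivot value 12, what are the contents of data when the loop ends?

[2, 6, 3, 7, 4, 10, 9, 12, 16, 13, 15]

pivot = 12; lo=0, mid=0, hi=10
data[mid]=2<12: swap data[0],data[0]; lo=1,mid=1 → [2, 12, 6, 3, 15, 4, 13, 16, 9, 10, 7]
data[mid]=12=12: mid=2
data[mid]=6<12: swap data[1],data[2]; lo=2,mid=3 → [2, 6, 12, 3, 15, 4, 13, 16, 9, 10, 7]
data[mid]=3<12: swap data[2],data[3]; lo=3,mid=4 → [2, 6, 3, 12, 15, 4, 13, 16, 9, 10, 7]
data[mid]=15>12: swap data[4],data[10]; hi=9 → [2, 6, 3, 12, 7, 4, 13, 16, 9, 10, 15]
data[mid]=7<12: swap data[3],data[4]; lo=4,mid=5 → [2, 6, 3, 7, 12, 4, 13, 16, 9, 10, 15]
data[mid]=4<12: swap data[4],data[5]; lo=5,mid=6 → [2, 6, 3, 7, 4, 12, 13, 16, 9, 10, 15]
data[mid]=13>12: swap data[6],data[9]; hi=8 → [2, 6, 3, 7, 4, 12, 10, 16, 9, 13, 15]
data[mid]=10<12: swap data[5],data[6]; lo=6,mid=7 → [2, 6, 3, 7, 4, 10, 12, 16, 9, 13, 15]
data[mid]=16>12: swap data[7],data[8]; hi=7 → [2, 6, 3, 7, 4, 10, 12, 9, 16, 13, 15]
data[mid]=9<12: swap data[6],data[7]; lo=7,mid=8 → [2, 6, 3, 7, 4, 10, 9, 12, 16, 13, 15]
end: lo=7, hi=7; data = [2, 6, 3, 7, 4, 10, 9, 12, 16, 13, 15]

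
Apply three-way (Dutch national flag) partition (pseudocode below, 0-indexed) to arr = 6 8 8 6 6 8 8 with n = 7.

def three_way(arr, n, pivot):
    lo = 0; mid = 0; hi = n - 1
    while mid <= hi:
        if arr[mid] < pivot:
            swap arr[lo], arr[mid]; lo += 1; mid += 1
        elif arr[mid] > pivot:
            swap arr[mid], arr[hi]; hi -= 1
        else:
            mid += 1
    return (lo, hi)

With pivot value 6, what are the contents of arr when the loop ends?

pivot = 6; lo=0, mid=0, hi=6
arr[mid]=6=6: mid=1
arr[mid]=8>6: swap arr[1],arr[6]; hi=5 → 6 8 8 6 6 8 8
arr[mid]=8>6: swap arr[1],arr[5]; hi=4 → 6 8 8 6 6 8 8
arr[mid]=8>6: swap arr[1],arr[4]; hi=3 → 6 6 8 6 8 8 8
arr[mid]=6=6: mid=2
arr[mid]=8>6: swap arr[2],arr[3]; hi=2 → 6 6 6 8 8 8 8
arr[mid]=6=6: mid=3
end: lo=0, hi=2; arr = 6 6 6 8 8 8 8

6 6 6 8 8 8 8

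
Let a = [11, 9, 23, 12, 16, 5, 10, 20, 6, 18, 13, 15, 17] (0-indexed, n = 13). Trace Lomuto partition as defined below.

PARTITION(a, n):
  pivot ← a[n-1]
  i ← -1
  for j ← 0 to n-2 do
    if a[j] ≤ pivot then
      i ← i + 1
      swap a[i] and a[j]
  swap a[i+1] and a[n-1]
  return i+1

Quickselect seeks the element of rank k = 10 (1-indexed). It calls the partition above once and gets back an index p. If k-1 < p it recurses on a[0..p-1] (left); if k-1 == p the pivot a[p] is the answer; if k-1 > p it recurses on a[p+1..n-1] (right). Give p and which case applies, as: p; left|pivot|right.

pivot=17, i=-1
j=0: 11≤17, i=0, swap(0,0) ⇒ [11, 9, 23, 12, 16, 5, 10, 20, 6, 18, 13, 15, 17]
j=1: 9≤17, i=1, swap(1,1) ⇒ [11, 9, 23, 12, 16, 5, 10, 20, 6, 18, 13, 15, 17]
j=2: 23>17, skip
j=3: 12≤17, i=2, swap(2,3) ⇒ [11, 9, 12, 23, 16, 5, 10, 20, 6, 18, 13, 15, 17]
j=4: 16≤17, i=3, swap(3,4) ⇒ [11, 9, 12, 16, 23, 5, 10, 20, 6, 18, 13, 15, 17]
j=5: 5≤17, i=4, swap(4,5) ⇒ [11, 9, 12, 16, 5, 23, 10, 20, 6, 18, 13, 15, 17]
j=6: 10≤17, i=5, swap(5,6) ⇒ [11, 9, 12, 16, 5, 10, 23, 20, 6, 18, 13, 15, 17]
j=7: 20>17, skip
j=8: 6≤17, i=6, swap(6,8) ⇒ [11, 9, 12, 16, 5, 10, 6, 20, 23, 18, 13, 15, 17]
j=9: 18>17, skip
j=10: 13≤17, i=7, swap(7,10) ⇒ [11, 9, 12, 16, 5, 10, 6, 13, 23, 18, 20, 15, 17]
j=11: 15≤17, i=8, swap(8,11) ⇒ [11, 9, 12, 16, 5, 10, 6, 13, 15, 18, 20, 23, 17]
swap(9,12) ⇒ [11, 9, 12, 16, 5, 10, 6, 13, 15, 17, 20, 23, 18]; return 9
p = 9; k-1 = 9 == 9 ⇒ pivot

9; pivot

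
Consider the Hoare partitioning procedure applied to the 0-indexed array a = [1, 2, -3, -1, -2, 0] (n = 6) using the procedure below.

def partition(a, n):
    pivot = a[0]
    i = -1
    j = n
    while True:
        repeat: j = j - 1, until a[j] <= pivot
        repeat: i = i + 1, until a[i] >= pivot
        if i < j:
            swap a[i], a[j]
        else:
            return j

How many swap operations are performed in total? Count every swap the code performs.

2

pivot = a[0] = 1; i = -1, j = 6
j→5 (a[5]=0≤1), i→0 (a[0]=1≥1); i<j, swap → [0, 2, -3, -1, -2, 1]
j→4 (a[4]=-2≤1), i→1 (a[1]=2≥1); i<j, swap → [0, -2, -3, -1, 2, 1]
j→3, i→4; i≥j, return j=3. a = [0, -2, -3, -1, 2, 1]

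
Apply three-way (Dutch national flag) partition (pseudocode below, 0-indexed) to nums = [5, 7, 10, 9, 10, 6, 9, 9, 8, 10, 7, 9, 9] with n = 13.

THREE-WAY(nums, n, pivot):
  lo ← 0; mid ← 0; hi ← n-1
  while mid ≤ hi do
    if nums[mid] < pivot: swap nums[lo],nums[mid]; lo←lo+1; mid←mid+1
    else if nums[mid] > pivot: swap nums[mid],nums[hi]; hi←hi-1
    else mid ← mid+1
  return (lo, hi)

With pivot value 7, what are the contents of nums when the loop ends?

[5, 6, 7, 7, 10, 9, 9, 8, 10, 9, 9, 9, 10]

pivot = 7; lo=0, mid=0, hi=12
nums[mid]=5<7: swap nums[0],nums[0]; lo=1,mid=1 → [5, 7, 10, 9, 10, 6, 9, 9, 8, 10, 7, 9, 9]
nums[mid]=7=7: mid=2
nums[mid]=10>7: swap nums[2],nums[12]; hi=11 → [5, 7, 9, 9, 10, 6, 9, 9, 8, 10, 7, 9, 10]
nums[mid]=9>7: swap nums[2],nums[11]; hi=10 → [5, 7, 9, 9, 10, 6, 9, 9, 8, 10, 7, 9, 10]
nums[mid]=9>7: swap nums[2],nums[10]; hi=9 → [5, 7, 7, 9, 10, 6, 9, 9, 8, 10, 9, 9, 10]
nums[mid]=7=7: mid=3
nums[mid]=9>7: swap nums[3],nums[9]; hi=8 → [5, 7, 7, 10, 10, 6, 9, 9, 8, 9, 9, 9, 10]
nums[mid]=10>7: swap nums[3],nums[8]; hi=7 → [5, 7, 7, 8, 10, 6, 9, 9, 10, 9, 9, 9, 10]
nums[mid]=8>7: swap nums[3],nums[7]; hi=6 → [5, 7, 7, 9, 10, 6, 9, 8, 10, 9, 9, 9, 10]
nums[mid]=9>7: swap nums[3],nums[6]; hi=5 → [5, 7, 7, 9, 10, 6, 9, 8, 10, 9, 9, 9, 10]
nums[mid]=9>7: swap nums[3],nums[5]; hi=4 → [5, 7, 7, 6, 10, 9, 9, 8, 10, 9, 9, 9, 10]
nums[mid]=6<7: swap nums[1],nums[3]; lo=2,mid=4 → [5, 6, 7, 7, 10, 9, 9, 8, 10, 9, 9, 9, 10]
nums[mid]=10>7: swap nums[4],nums[4]; hi=3 → [5, 6, 7, 7, 10, 9, 9, 8, 10, 9, 9, 9, 10]
end: lo=2, hi=3; nums = [5, 6, 7, 7, 10, 9, 9, 8, 10, 9, 9, 9, 10]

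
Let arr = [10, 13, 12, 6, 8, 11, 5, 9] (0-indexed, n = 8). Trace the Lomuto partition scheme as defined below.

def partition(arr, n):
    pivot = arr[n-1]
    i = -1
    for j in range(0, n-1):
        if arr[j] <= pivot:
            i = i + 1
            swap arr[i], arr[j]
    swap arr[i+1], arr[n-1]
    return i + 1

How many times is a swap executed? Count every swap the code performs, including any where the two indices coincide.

pivot = arr[7] = 9; i = -1
j=0: arr[0]=10 > 9 → no swap
j=1: arr[1]=13 > 9 → no swap
j=2: arr[2]=12 > 9 → no swap
j=3: arr[3]=6 ≤ 9 → i=0, swap arr[0],arr[3] → [6, 13, 12, 10, 8, 11, 5, 9]
j=4: arr[4]=8 ≤ 9 → i=1, swap arr[1],arr[4] → [6, 8, 12, 10, 13, 11, 5, 9]
j=5: arr[5]=11 > 9 → no swap
j=6: arr[6]=5 ≤ 9 → i=2, swap arr[2],arr[6] → [6, 8, 5, 10, 13, 11, 12, 9]
final swap arr[3],arr[7] → [6, 8, 5, 9, 13, 11, 12, 10]; return 3

4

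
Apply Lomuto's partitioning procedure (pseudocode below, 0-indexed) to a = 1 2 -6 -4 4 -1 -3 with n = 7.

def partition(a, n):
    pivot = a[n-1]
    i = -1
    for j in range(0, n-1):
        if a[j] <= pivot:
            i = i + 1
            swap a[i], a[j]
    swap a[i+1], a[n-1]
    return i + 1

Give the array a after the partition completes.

-6 -4 -3 2 4 -1 1

pivot = a[6] = -3; i = -1
j=0: a[0]=1 > -3 → no swap
j=1: a[1]=2 > -3 → no swap
j=2: a[2]=-6 ≤ -3 → i=0, swap a[0],a[2] → -6 2 1 -4 4 -1 -3
j=3: a[3]=-4 ≤ -3 → i=1, swap a[1],a[3] → -6 -4 1 2 4 -1 -3
j=4: a[4]=4 > -3 → no swap
j=5: a[5]=-1 > -3 → no swap
final swap a[2],a[6] → -6 -4 -3 2 4 -1 1; return 2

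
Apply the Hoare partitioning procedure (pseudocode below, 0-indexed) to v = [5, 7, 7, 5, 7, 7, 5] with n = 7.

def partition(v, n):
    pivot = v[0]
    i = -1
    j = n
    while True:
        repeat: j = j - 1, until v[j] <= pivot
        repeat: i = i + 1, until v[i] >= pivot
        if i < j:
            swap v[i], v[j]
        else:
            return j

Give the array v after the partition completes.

[5, 5, 7, 7, 7, 7, 5]

pivot = v[0] = 5; i = -1, j = 7
j→6 (v[6]=5≤5), i→0 (v[0]=5≥5); i<j, swap → [5, 7, 7, 5, 7, 7, 5]
j→3 (v[3]=5≤5), i→1 (v[1]=7≥5); i<j, swap → [5, 5, 7, 7, 7, 7, 5]
j→1, i→2; i≥j, return j=1. v = [5, 5, 7, 7, 7, 7, 5]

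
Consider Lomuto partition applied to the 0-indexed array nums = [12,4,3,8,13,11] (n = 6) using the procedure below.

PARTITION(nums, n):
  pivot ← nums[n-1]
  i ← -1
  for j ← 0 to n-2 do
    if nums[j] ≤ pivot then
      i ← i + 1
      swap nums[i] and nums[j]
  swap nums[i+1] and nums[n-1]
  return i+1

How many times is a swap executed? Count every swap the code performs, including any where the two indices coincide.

pivot=11, i=-1
j=0: 12>11, skip
j=1: 4≤11, i=0, swap(0,1) ⇒ [4,12,3,8,13,11]
j=2: 3≤11, i=1, swap(1,2) ⇒ [4,3,12,8,13,11]
j=3: 8≤11, i=2, swap(2,3) ⇒ [4,3,8,12,13,11]
j=4: 13>11, skip
swap(3,5) ⇒ [4,3,8,11,13,12]; return 3

4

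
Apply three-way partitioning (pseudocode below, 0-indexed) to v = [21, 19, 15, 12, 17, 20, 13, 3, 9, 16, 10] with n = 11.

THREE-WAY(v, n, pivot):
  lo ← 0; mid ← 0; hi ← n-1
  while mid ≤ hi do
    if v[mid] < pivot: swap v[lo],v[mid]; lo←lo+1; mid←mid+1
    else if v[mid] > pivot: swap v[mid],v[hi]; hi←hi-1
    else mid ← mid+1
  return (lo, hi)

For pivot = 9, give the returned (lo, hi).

(1, 1)

pivot = 9; lo=0, mid=0, hi=10
v[mid]=21>9: swap v[0],v[10]; hi=9 → [10, 19, 15, 12, 17, 20, 13, 3, 9, 16, 21]
v[mid]=10>9: swap v[0],v[9]; hi=8 → [16, 19, 15, 12, 17, 20, 13, 3, 9, 10, 21]
v[mid]=16>9: swap v[0],v[8]; hi=7 → [9, 19, 15, 12, 17, 20, 13, 3, 16, 10, 21]
v[mid]=9=9: mid=1
v[mid]=19>9: swap v[1],v[7]; hi=6 → [9, 3, 15, 12, 17, 20, 13, 19, 16, 10, 21]
v[mid]=3<9: swap v[0],v[1]; lo=1,mid=2 → [3, 9, 15, 12, 17, 20, 13, 19, 16, 10, 21]
v[mid]=15>9: swap v[2],v[6]; hi=5 → [3, 9, 13, 12, 17, 20, 15, 19, 16, 10, 21]
v[mid]=13>9: swap v[2],v[5]; hi=4 → [3, 9, 20, 12, 17, 13, 15, 19, 16, 10, 21]
v[mid]=20>9: swap v[2],v[4]; hi=3 → [3, 9, 17, 12, 20, 13, 15, 19, 16, 10, 21]
v[mid]=17>9: swap v[2],v[3]; hi=2 → [3, 9, 12, 17, 20, 13, 15, 19, 16, 10, 21]
v[mid]=12>9: swap v[2],v[2]; hi=1 → [3, 9, 12, 17, 20, 13, 15, 19, 16, 10, 21]
end: lo=1, hi=1; v = [3, 9, 12, 17, 20, 13, 15, 19, 16, 10, 21]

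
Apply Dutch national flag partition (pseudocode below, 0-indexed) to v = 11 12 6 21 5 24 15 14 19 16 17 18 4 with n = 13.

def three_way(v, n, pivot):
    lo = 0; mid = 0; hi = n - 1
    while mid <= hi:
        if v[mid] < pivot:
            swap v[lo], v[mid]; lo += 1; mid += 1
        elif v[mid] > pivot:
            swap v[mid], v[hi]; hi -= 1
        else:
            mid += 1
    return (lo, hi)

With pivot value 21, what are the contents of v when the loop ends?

11 12 6 5 4 15 14 19 16 17 18 21 24

lo=0 mid=0 hi=12
11<21: swap(0,0), lo=1 mid=1 ⇒ 11 12 6 21 5 24 15 14 19 16 17 18 4
12<21: swap(1,1), lo=2 mid=2 ⇒ 11 12 6 21 5 24 15 14 19 16 17 18 4
6<21: swap(2,2), lo=3 mid=3 ⇒ 11 12 6 21 5 24 15 14 19 16 17 18 4
21=21: mid=4
5<21: swap(3,4), lo=4 mid=5 ⇒ 11 12 6 5 21 24 15 14 19 16 17 18 4
24>21: swap(5,12), hi=11 ⇒ 11 12 6 5 21 4 15 14 19 16 17 18 24
4<21: swap(4,5), lo=5 mid=6 ⇒ 11 12 6 5 4 21 15 14 19 16 17 18 24
15<21: swap(5,6), lo=6 mid=7 ⇒ 11 12 6 5 4 15 21 14 19 16 17 18 24
14<21: swap(6,7), lo=7 mid=8 ⇒ 11 12 6 5 4 15 14 21 19 16 17 18 24
19<21: swap(7,8), lo=8 mid=9 ⇒ 11 12 6 5 4 15 14 19 21 16 17 18 24
16<21: swap(8,9), lo=9 mid=10 ⇒ 11 12 6 5 4 15 14 19 16 21 17 18 24
17<21: swap(9,10), lo=10 mid=11 ⇒ 11 12 6 5 4 15 14 19 16 17 21 18 24
18<21: swap(10,11), lo=11 mid=12 ⇒ 11 12 6 5 4 15 14 19 16 17 18 21 24
done. lo=11 hi=11; v=11 12 6 5 4 15 14 19 16 17 18 21 24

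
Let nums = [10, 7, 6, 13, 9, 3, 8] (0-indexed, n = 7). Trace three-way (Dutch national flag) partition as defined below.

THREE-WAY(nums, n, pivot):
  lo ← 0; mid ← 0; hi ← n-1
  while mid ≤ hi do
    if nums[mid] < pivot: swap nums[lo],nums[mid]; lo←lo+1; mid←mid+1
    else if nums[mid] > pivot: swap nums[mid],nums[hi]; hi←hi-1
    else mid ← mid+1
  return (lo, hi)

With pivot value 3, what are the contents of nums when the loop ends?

lo=0 mid=0 hi=6
10>3: swap(0,6), hi=5 ⇒ [8, 7, 6, 13, 9, 3, 10]
8>3: swap(0,5), hi=4 ⇒ [3, 7, 6, 13, 9, 8, 10]
3=3: mid=1
7>3: swap(1,4), hi=3 ⇒ [3, 9, 6, 13, 7, 8, 10]
9>3: swap(1,3), hi=2 ⇒ [3, 13, 6, 9, 7, 8, 10]
13>3: swap(1,2), hi=1 ⇒ [3, 6, 13, 9, 7, 8, 10]
6>3: swap(1,1), hi=0 ⇒ [3, 6, 13, 9, 7, 8, 10]
done. lo=0 hi=0; nums=[3, 6, 13, 9, 7, 8, 10]

[3, 6, 13, 9, 7, 8, 10]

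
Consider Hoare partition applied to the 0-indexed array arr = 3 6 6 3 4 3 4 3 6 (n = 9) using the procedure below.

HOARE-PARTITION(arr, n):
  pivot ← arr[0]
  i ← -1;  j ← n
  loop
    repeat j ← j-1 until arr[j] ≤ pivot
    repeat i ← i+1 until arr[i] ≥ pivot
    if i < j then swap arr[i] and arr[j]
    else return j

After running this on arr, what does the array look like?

3 3 3 6 4 6 4 3 6

pivot=3
j stops at 7 (3), i stops at 0 (3); swap ⇒ 3 6 6 3 4 3 4 3 6
j stops at 5 (3), i stops at 1 (6); swap ⇒ 3 3 6 3 4 6 4 3 6
j stops at 3 (3), i stops at 2 (6); swap ⇒ 3 3 3 6 4 6 4 3 6
j stops at 2, i stops at 3; i≥j ⇒ return 2. arr=3 3 3 6 4 6 4 3 6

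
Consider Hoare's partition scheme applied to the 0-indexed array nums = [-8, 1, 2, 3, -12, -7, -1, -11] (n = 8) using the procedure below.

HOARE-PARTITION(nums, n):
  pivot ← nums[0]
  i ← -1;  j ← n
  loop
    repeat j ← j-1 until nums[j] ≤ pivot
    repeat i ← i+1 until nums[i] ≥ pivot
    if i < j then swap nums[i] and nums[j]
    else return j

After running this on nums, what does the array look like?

pivot=-8
j stops at 7 (-11), i stops at 0 (-8); swap ⇒ [-11, 1, 2, 3, -12, -7, -1, -8]
j stops at 4 (-12), i stops at 1 (1); swap ⇒ [-11, -12, 2, 3, 1, -7, -1, -8]
j stops at 1, i stops at 2; i≥j ⇒ return 1. nums=[-11, -12, 2, 3, 1, -7, -1, -8]

[-11, -12, 2, 3, 1, -7, -1, -8]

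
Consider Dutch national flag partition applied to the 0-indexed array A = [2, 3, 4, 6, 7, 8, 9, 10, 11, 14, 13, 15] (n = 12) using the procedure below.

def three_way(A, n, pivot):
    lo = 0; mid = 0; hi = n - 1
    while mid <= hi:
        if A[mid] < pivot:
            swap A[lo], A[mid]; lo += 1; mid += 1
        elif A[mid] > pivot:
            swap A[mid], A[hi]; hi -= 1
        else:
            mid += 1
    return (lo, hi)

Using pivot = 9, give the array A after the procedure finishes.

lo=0 mid=0 hi=11
2<9: swap(0,0), lo=1 mid=1 ⇒ [2, 3, 4, 6, 7, 8, 9, 10, 11, 14, 13, 15]
3<9: swap(1,1), lo=2 mid=2 ⇒ [2, 3, 4, 6, 7, 8, 9, 10, 11, 14, 13, 15]
4<9: swap(2,2), lo=3 mid=3 ⇒ [2, 3, 4, 6, 7, 8, 9, 10, 11, 14, 13, 15]
6<9: swap(3,3), lo=4 mid=4 ⇒ [2, 3, 4, 6, 7, 8, 9, 10, 11, 14, 13, 15]
7<9: swap(4,4), lo=5 mid=5 ⇒ [2, 3, 4, 6, 7, 8, 9, 10, 11, 14, 13, 15]
8<9: swap(5,5), lo=6 mid=6 ⇒ [2, 3, 4, 6, 7, 8, 9, 10, 11, 14, 13, 15]
9=9: mid=7
10>9: swap(7,11), hi=10 ⇒ [2, 3, 4, 6, 7, 8, 9, 15, 11, 14, 13, 10]
15>9: swap(7,10), hi=9 ⇒ [2, 3, 4, 6, 7, 8, 9, 13, 11, 14, 15, 10]
13>9: swap(7,9), hi=8 ⇒ [2, 3, 4, 6, 7, 8, 9, 14, 11, 13, 15, 10]
14>9: swap(7,8), hi=7 ⇒ [2, 3, 4, 6, 7, 8, 9, 11, 14, 13, 15, 10]
11>9: swap(7,7), hi=6 ⇒ [2, 3, 4, 6, 7, 8, 9, 11, 14, 13, 15, 10]
done. lo=6 hi=6; A=[2, 3, 4, 6, 7, 8, 9, 11, 14, 13, 15, 10]

[2, 3, 4, 6, 7, 8, 9, 11, 14, 13, 15, 10]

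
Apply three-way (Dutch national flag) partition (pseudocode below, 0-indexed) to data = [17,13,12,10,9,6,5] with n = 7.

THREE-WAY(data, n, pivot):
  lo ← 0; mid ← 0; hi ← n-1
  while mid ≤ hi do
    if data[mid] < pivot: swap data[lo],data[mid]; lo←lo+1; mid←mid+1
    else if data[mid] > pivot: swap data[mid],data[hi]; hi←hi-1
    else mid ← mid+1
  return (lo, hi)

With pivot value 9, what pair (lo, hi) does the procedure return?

(2, 2)

lo=0 mid=0 hi=6
17>9: swap(0,6), hi=5 ⇒ [5,13,12,10,9,6,17]
5<9: swap(0,0), lo=1 mid=1 ⇒ [5,13,12,10,9,6,17]
13>9: swap(1,5), hi=4 ⇒ [5,6,12,10,9,13,17]
6<9: swap(1,1), lo=2 mid=2 ⇒ [5,6,12,10,9,13,17]
12>9: swap(2,4), hi=3 ⇒ [5,6,9,10,12,13,17]
9=9: mid=3
10>9: swap(3,3), hi=2 ⇒ [5,6,9,10,12,13,17]
done. lo=2 hi=2; data=[5,6,9,10,12,13,17]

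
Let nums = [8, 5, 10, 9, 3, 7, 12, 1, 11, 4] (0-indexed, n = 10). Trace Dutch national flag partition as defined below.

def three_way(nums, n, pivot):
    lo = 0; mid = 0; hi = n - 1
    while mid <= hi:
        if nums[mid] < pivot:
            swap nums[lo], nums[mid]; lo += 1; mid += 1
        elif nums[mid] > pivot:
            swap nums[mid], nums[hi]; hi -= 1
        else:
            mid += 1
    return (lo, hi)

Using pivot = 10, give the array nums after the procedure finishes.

[8, 5, 9, 3, 7, 4, 1, 10, 11, 12]

pivot = 10; lo=0, mid=0, hi=9
nums[mid]=8<10: swap nums[0],nums[0]; lo=1,mid=1 → [8, 5, 10, 9, 3, 7, 12, 1, 11, 4]
nums[mid]=5<10: swap nums[1],nums[1]; lo=2,mid=2 → [8, 5, 10, 9, 3, 7, 12, 1, 11, 4]
nums[mid]=10=10: mid=3
nums[mid]=9<10: swap nums[2],nums[3]; lo=3,mid=4 → [8, 5, 9, 10, 3, 7, 12, 1, 11, 4]
nums[mid]=3<10: swap nums[3],nums[4]; lo=4,mid=5 → [8, 5, 9, 3, 10, 7, 12, 1, 11, 4]
nums[mid]=7<10: swap nums[4],nums[5]; lo=5,mid=6 → [8, 5, 9, 3, 7, 10, 12, 1, 11, 4]
nums[mid]=12>10: swap nums[6],nums[9]; hi=8 → [8, 5, 9, 3, 7, 10, 4, 1, 11, 12]
nums[mid]=4<10: swap nums[5],nums[6]; lo=6,mid=7 → [8, 5, 9, 3, 7, 4, 10, 1, 11, 12]
nums[mid]=1<10: swap nums[6],nums[7]; lo=7,mid=8 → [8, 5, 9, 3, 7, 4, 1, 10, 11, 12]
nums[mid]=11>10: swap nums[8],nums[8]; hi=7 → [8, 5, 9, 3, 7, 4, 1, 10, 11, 12]
end: lo=7, hi=7; nums = [8, 5, 9, 3, 7, 4, 1, 10, 11, 12]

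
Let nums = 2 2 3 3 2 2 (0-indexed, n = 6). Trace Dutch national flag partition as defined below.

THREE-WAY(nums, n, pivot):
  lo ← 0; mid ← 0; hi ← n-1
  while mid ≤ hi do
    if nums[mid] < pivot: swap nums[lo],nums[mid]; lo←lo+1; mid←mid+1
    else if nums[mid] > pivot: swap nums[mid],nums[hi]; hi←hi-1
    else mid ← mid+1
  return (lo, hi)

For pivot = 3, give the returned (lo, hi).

(4, 5)

lo=0 mid=0 hi=5
2<3: swap(0,0), lo=1 mid=1 ⇒ 2 2 3 3 2 2
2<3: swap(1,1), lo=2 mid=2 ⇒ 2 2 3 3 2 2
3=3: mid=3
3=3: mid=4
2<3: swap(2,4), lo=3 mid=5 ⇒ 2 2 2 3 3 2
2<3: swap(3,5), lo=4 mid=6 ⇒ 2 2 2 2 3 3
done. lo=4 hi=5; nums=2 2 2 2 3 3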